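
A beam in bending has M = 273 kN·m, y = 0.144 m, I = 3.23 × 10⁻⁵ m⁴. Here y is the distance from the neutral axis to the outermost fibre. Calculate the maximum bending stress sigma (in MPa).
Model: a beam in bending, so sigma = (M·y) / I.
Convert to SI units:
  M = 273 kN·m = 273000 N·m
Substitute:
  sigma = (273000 × 0.144) / (3.23 × 10⁻⁵)
  sigma = 1.217 × 10⁹ Pa
Convert: sigma = 1.217 × 10⁹ Pa = 1217 MPa
Final answer: sigma = 1217 MPa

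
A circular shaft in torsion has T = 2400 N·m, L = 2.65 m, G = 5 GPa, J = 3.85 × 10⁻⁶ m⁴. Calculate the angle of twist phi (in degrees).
Model: a circular shaft in torsion, so phi = (T·L) / (G·J).
Convert to SI units:
  G = 5 GPa = 5 × 10⁹ Pa
Substitute:
  phi = (2400 × 2.65) / ((5 × 10⁹) × (3.85 × 10⁻⁶))
  phi = 0.3304 rad
Convert to degrees: phi = 0.3304 × 180/π = 18.93°
Final answer: phi = 18.93°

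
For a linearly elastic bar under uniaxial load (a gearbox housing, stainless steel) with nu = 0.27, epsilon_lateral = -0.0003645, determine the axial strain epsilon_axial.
Model: a linearly elastic bar under uniaxial load, so epsilon_lateral = -nu·epsilon_axial.
Solve for epsilon_axial: epsilon_axial = -epsilon_lateral / nu.
Substitute:
  epsilon_axial = -(-0.0003645) / 0.27
  epsilon_axial = 0.00135
Final answer: epsilon_axial = 0.00135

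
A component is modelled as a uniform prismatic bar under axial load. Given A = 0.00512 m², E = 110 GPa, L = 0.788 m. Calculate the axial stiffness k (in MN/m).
Model: a uniform prismatic bar under axial load, so k = (A·E) / L.
Convert to SI units:
  E = 110 GPa = 1.1 × 10¹¹ Pa
Substitute:
  k = (0.00512 × (1.1 × 10¹¹)) / 0.788
  k = 7.147 × 10⁸ N/m
Convert: k = 7.147 × 10⁸ N/m = 714.7 MN/m
Final answer: k = 714.7 MN/m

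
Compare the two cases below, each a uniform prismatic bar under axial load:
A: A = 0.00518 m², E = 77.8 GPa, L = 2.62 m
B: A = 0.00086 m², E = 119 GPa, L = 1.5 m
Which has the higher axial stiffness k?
Model: a uniform prismatic bar under axial load, so k = (A·E) / L (SI units).
  A: k = (0.00518 × (7.78 × 10¹⁰)) / 2.62 = 1.538 × 10⁸ N/m = 153.8 MN/m
  B: k = (0.00086 × (1.19 × 10¹¹)) / 1.5 = 6.823 × 10⁷ N/m = 68.23 MN/m
153.8 MN/m > 68.23 MN/m, so A is larger.
Final answer: A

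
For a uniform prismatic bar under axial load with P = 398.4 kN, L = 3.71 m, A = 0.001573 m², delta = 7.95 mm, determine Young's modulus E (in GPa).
Model: a uniform prismatic bar under axial load, so delta = (P·L) / (A·E).
Solve for E: E = (P·L) / (delta·A).
Convert to SI units:
  P = 398.4 kN = 398400 N
  delta = 7.95 mm = 0.00795 m
Substitute:
  E = (398400 × 3.71) / (0.00795 × 0.001573)
  E = 1.182 × 10¹¹ Pa
Convert: E = 1.182 × 10¹¹ Pa = 118.2 GPa
Final answer: E = 118.2 GPa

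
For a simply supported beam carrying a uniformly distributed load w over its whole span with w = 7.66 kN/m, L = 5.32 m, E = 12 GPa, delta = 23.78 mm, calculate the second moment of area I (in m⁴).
Model: a simply supported beam carrying a uniformly distributed load w over its whole span, so delta = (5·w·L^4) / (384·E·I).
Solve for I: I = (5·w·L^4) / (384·delta·E).
Convert to SI units:
  w = 7.66 kN/m = 7660 N/m
  E = 12 GPa = 1.2 × 10¹⁰ Pa
  delta = 23.78 mm = 0.02378 m
Substitute:
  I = (5 × 7660 × 5.32^4) / (384 × 0.02378 × (1.2 × 10¹⁰))
  I = 0.00028 m⁴
Final answer: I = 0.00028 m⁴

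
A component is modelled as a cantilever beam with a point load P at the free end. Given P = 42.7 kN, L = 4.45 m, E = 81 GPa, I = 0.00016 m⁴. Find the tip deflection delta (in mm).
Model: a cantilever beam with a point load P at the free end, so delta = (P·L^3) / (3·E·I).
Convert to SI units:
  P = 42.7 kN = 42700 N
  E = 81 GPa = 8.1 × 10¹⁰ Pa
Substitute:
  delta = (42700 × 4.45^3) / (3 × (8.1 × 10¹⁰) × 0.00016)
  delta = 0.09678 m
Convert: delta = 0.09678 m = 96.78 mm
Final answer: delta = 96.78 mm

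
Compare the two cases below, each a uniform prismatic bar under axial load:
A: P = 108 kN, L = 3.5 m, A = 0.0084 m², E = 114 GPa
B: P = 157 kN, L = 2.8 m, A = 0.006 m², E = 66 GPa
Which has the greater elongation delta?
Model: a uniform prismatic bar under axial load, so delta = (P·L) / (A·E) (SI units).
  A: delta = (108000 × 3.5) / (0.0084 × (1.14 × 10¹¹)) = 0.0003947 m = 0.3947 mm
  B: delta = (157000 × 2.8) / (0.006 × (6.6 × 10¹⁰)) = 0.00111 m = 1.11 mm
1.11 mm > 0.3947 mm, so B is larger.
Final answer: B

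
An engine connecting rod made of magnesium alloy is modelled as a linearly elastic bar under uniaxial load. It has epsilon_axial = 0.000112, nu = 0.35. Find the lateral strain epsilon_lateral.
Model: a linearly elastic bar under uniaxial load, so epsilon_lateral = -nu·epsilon_axial.
Substitute:
  epsilon_lateral = -(0.35 × 0.000112)
  epsilon_lateral = -3.92 × 10⁻⁵
Final answer: epsilon_lateral = -3.92 × 10⁻⁵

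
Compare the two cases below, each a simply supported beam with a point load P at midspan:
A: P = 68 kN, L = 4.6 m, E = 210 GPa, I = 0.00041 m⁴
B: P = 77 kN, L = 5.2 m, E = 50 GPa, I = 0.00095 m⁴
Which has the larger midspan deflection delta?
Model: a simply supported beam with a point load P at midspan, so delta = (P·L^3) / (48·E·I) (SI units).
  A: delta = (68000 × 4.6^3) / (48 × (2.1 × 10¹¹) × 0.00041) = 0.001602 m = 1.602 mm
  B: delta = (77000 × 5.2^3) / (48 × (5 × 10¹⁰) × 0.00095) = 0.004749 m = 4.749 mm
4.749 mm > 1.602 mm, so B is larger.
Final answer: B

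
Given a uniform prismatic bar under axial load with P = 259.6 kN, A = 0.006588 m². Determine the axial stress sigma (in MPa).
Model: a uniform prismatic bar under axial load, so sigma = P / A.
Convert to SI units:
  P = 259.6 kN = 259600 N
Substitute:
  sigma = 259600 / 0.006588
  sigma = 3.94 × 10⁷ Pa
Convert: sigma = 3.94 × 10⁷ Pa = 39.4 MPa
Final answer: sigma = 39.4 MPa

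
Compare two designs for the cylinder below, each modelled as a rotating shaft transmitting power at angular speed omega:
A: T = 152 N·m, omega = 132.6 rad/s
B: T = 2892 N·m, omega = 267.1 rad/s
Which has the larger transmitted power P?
Model: a rotating shaft transmitting power at angular speed omega, so P = T·omega (SI units).
  A: P = 152 × 132.6 = 20160 W = 20.16 kW
  B: P = 2892 × 267.1 = 772500 W = 772.5 kW
772.5 kW > 20.16 kW, so B is larger.
Final answer: B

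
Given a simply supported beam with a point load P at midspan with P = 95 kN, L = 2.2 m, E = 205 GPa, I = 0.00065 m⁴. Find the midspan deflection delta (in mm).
Model: a simply supported beam with a point load P at midspan, so delta = (P·L^3) / (48·E·I).
Convert to SI units:
  P = 95 kN = 95000 N
  E = 205 GPa = 2.05 × 10¹¹ Pa
Substitute:
  delta = (95000 × 2.2^3) / (48 × (2.05 × 10¹¹) × 0.00065)
  delta = 0.0001582 m
Convert: delta = 0.0001582 m = 0.1582 mm
Final answer: delta = 0.1582 mm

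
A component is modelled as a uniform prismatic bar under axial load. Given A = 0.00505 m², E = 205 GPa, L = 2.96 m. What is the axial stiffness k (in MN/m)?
Model: a uniform prismatic bar under axial load, so k = (A·E) / L.
Convert to SI units:
  E = 205 GPa = 2.05 × 10¹¹ Pa
Substitute:
  k = (0.00505 × (2.05 × 10¹¹)) / 2.96
  k = 3.497 × 10⁸ N/m
Convert: k = 3.497 × 10⁸ N/m = 349.7 MN/m
Final answer: k = 349.7 MN/m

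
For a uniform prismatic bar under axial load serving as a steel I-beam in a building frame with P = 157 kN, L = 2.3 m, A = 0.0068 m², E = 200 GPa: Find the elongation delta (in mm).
Model: a uniform prismatic bar under axial load, so delta = (P·L) / (A·E).
Convert to SI units:
  P = 157 kN = 157000 N
  E = 200 GPa = 2 × 10¹¹ Pa
Substitute:
  delta = (157000 × 2.3) / (0.0068 × (2 × 10¹¹))
  delta = 0.0002655 m
Convert: delta = 0.0002655 m = 0.2655 mm
Final answer: delta = 0.2655 mm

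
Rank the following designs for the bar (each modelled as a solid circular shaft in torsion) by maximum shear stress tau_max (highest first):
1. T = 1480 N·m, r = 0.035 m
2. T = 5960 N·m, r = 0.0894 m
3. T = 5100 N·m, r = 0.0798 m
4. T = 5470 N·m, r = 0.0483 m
Model: a solid circular shaft in torsion, so tau_max = (2·T) / (π·r^3) (SI units).
  Case 1: tau_max = (2 × 1480) / (π × 0.035^3) = 2.198 × 10⁷ Pa = 21.98 MPa
  Case 2: tau_max = (2 × 5960) / (π × 0.0894^3) = 5.31 × 10⁶ Pa = 5.31 MPa
  Case 3: tau_max = (2 × 5100) / (π × 0.0798^3) = 6.389 × 10⁶ Pa = 6.389 MPa
  Case 4: tau_max = (2 × 5470) / (π × 0.0483^3) = 3.09 × 10⁷ Pa = 30.9 MPa
Ordering: 30.9 MPa (case 4) > 21.98 MPa (case 1) > 6.389 MPa (case 3) > 5.31 MPa (case 2)
Final answer: 4, 1, 3, 2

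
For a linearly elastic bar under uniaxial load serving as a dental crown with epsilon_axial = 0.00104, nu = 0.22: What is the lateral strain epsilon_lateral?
Model: a linearly elastic bar under uniaxial load, so epsilon_lateral = -nu·epsilon_axial.
Substitute:
  epsilon_lateral = -(0.22 × 0.00104)
  epsilon_lateral = -0.0002288
Final answer: epsilon_lateral = -0.0002288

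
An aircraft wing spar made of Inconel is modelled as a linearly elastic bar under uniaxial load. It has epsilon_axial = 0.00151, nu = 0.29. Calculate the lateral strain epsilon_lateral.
Model: a linearly elastic bar under uniaxial load, so epsilon_lateral = -nu·epsilon_axial.
Substitute:
  epsilon_lateral = -(0.29 × 0.00151)
  epsilon_lateral = -0.0004379
Final answer: epsilon_lateral = -0.0004379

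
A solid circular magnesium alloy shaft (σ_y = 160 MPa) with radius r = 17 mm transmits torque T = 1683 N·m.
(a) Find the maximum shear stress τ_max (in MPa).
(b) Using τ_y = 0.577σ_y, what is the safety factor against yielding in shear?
(a) For a solid circular shaft, τ_max = T·r/J with J = π·r^4/2, i.e. τ_max = 2·T / (π·r^3). Convert r = 17 mm = 0.017 m.
  τ_max = (2 × 1683) / (π × 0.017^3) = 2.181 × 10⁸ Pa = 218.1 MPa
(b) τ_y = 0.577 × 160 = 92.32 MPa
  SF = τ_y/τ_max = 92.32 / 218.1 = 0.4233
Final answer: (a) τ_max = 218.1 MPa, (b) SF = 0.4233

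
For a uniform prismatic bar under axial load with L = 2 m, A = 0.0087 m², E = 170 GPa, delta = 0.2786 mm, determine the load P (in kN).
Model: a uniform prismatic bar under axial load, so delta = (P·L) / (A·E).
Solve for P: P = (delta·A·E) / L.
Convert to SI units:
  E = 170 GPa = 1.7 × 10¹¹ Pa
  delta = 0.2786 mm = 0.0002786 m
Substitute:
  P = (0.0002786 × 0.0087 × (1.7 × 10¹¹)) / 2
  P = 206000 N
Convert: P = 206000 N = 206 kN
Final answer: P = 206 kN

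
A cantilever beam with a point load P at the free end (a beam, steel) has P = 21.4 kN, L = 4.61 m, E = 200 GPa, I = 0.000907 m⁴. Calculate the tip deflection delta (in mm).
Model: a cantilever beam with a point load P at the free end, so delta = (P·L^3) / (3·E·I).
Convert to SI units:
  P = 21.4 kN = 21400 N
  E = 200 GPa = 2 × 10¹¹ Pa
Substitute:
  delta = (21400 × 4.61^3) / (3 × (2 × 10¹¹) × 0.000907)
  delta = 0.003853 m
Convert: delta = 0.003853 m = 3.853 mm
Final answer: delta = 3.853 mm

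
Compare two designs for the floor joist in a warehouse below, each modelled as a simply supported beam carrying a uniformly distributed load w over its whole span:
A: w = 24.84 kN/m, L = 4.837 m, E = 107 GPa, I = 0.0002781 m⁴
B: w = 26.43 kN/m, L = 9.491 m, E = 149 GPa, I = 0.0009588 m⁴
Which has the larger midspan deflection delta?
Model: a simply supported beam carrying a uniformly distributed load w over its whole span, so delta = (5·w·L^4) / (384·E·I) (SI units).
  A: delta = (5 × 24840 × 4.837^4) / (384 × (1.07 × 10¹¹) × 0.0002781) = 0.00595 m = 5.95 mm
  B: delta = (5 × 26430 × 9.491^4) / (384 × (1.49 × 10¹¹) × 0.0009588) = 0.01955 m = 19.55 mm
19.55 mm > 5.95 mm, so B is larger.
Final answer: B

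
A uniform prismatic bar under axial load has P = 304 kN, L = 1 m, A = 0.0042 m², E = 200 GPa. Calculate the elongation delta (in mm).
Model: a uniform prismatic bar under axial load, so delta = (P·L) / (A·E).
Convert to SI units:
  P = 304 kN = 304000 N
  E = 200 GPa = 2 × 10¹¹ Pa
Substitute:
  delta = (304000 × 1) / (0.0042 × (2 × 10¹¹))
  delta = 0.0003619 m
Convert: delta = 0.0003619 m = 0.3619 mm
Final answer: delta = 0.3619 mm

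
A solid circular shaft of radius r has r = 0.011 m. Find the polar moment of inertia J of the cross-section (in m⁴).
Model: a solid circular shaft of radius r, so J = (π·r^4) / 2.
Substitute:
  J = (π × 0.011^4) / 2
  J = 2.3 × 10⁻⁸ m⁴
Final answer: J = 2.3 × 10⁻⁸ m⁴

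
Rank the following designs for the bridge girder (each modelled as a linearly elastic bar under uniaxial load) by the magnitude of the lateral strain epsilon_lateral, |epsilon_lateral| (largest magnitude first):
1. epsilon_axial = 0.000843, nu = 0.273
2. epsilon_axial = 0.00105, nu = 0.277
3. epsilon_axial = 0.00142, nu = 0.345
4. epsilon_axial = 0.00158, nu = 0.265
Model: a linearly elastic bar under uniaxial load, so epsilon_lateral = -nu·epsilon_axial (SI units).
  Case 1: epsilon_lateral = -(0.273 × 0.000843) = -0.0002301
  Case 2: epsilon_lateral = -(0.277 × 0.00105) = -0.0002908
  Case 3: epsilon_lateral = -(0.345 × 0.00142) = -0.0004899
  Case 4: epsilon_lateral = -(0.265 × 0.00158) = -0.0004187
Ordering by |epsilon_lateral|: 0.0004899 (case 3) > 0.0004187 (case 4) > 0.0002908 (case 2) > 0.0002301 (case 1)
Final answer: 3, 4, 2, 1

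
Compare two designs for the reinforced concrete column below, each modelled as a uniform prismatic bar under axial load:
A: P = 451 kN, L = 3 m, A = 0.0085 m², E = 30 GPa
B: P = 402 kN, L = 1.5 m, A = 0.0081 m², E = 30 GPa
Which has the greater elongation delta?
Model: a uniform prismatic bar under axial load, so delta = (P·L) / (A·E) (SI units).
  A: delta = (451000 × 3) / (0.0085 × (3 × 10¹⁰)) = 0.005306 m = 5.306 mm
  B: delta = (402000 × 1.5) / (0.0081 × (3 × 10¹⁰)) = 0.002481 m = 2.481 mm
5.306 mm > 2.481 mm, so A is larger.
Final answer: A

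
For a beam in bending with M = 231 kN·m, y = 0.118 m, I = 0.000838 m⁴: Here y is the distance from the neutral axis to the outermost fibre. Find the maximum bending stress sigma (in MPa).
Model: a beam in bending, so sigma = (M·y) / I.
Convert to SI units:
  M = 231 kN·m = 231000 N·m
Substitute:
  sigma = (231000 × 0.118) / 0.000838
  sigma = 3.253 × 10⁷ Pa
Convert: sigma = 3.253 × 10⁷ Pa = 32.53 MPa
Final answer: sigma = 32.53 MPa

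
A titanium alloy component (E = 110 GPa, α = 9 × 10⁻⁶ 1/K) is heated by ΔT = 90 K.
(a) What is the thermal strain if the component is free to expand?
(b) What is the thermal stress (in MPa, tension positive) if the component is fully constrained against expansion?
(a) Free thermal strain ε_th = α·ΔT = (9 × 10⁻⁶) × 90 = 0.00081
(b) Fully constrained, the expansion is suppressed, so σ = -E·α·ΔT. Convert E = 110 GPa = 1.1 × 10¹¹ Pa.
  σ = -(1.1 × 10¹¹) × (9 × 10⁻⁶) × 90 = -8.91 × 10⁷ Pa = -89.1 MPa (compressive)
Final answer: (a) ε_th = 0.00081, (b) σ = -89.1 MPa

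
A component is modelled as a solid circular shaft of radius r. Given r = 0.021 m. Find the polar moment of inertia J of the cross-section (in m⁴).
Model: a solid circular shaft of radius r, so J = (π·r^4) / 2.
Substitute:
  J = (π × 0.021^4) / 2
  J = 3.055 × 10⁻⁷ m⁴
Final answer: J = 3.055 × 10⁻⁷ m⁴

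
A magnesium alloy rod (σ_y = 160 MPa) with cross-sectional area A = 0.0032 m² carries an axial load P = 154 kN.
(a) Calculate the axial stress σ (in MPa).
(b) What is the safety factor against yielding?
(a) Axial stress σ = P/A. Convert P = 154 kN = 154000 N.
  σ = 154000 / 0.0032 = 4.812 × 10⁷ Pa = 48.12 MPa
(b) Safety factor SF = σ_y/σ = 160 / 48.12 = 3.325
Final answer: (a) σ = 48.12 MPa, (b) SF = 3.325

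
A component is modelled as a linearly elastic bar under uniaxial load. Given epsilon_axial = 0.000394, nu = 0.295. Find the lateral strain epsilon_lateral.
Model: a linearly elastic bar under uniaxial load, so epsilon_lateral = -nu·epsilon_axial.
Substitute:
  epsilon_lateral = -(0.295 × 0.000394)
  epsilon_lateral = -0.0001162
Final answer: epsilon_lateral = -0.0001162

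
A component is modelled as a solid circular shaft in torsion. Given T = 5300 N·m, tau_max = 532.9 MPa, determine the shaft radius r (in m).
Model: a solid circular shaft in torsion, so tau_max = (2·T) / (π·r^3).
Solve for r: r = ((2·T) / (π·tau_max))^(1/3).
Convert to SI units:
  tau_max = 532.9 MPa = 5.329 × 10⁸ Pa
Substitute:
  r = ((2 × 5300) / (π × (5.329 × 10⁸)))^(1/3)
  r = 0.0185 m
Final answer: r = 0.0185 m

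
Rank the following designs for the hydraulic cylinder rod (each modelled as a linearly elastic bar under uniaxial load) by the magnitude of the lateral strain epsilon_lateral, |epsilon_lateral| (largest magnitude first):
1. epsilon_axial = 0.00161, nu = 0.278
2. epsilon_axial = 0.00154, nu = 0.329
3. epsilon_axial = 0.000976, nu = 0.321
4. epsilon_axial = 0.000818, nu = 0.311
Model: a linearly elastic bar under uniaxial load, so epsilon_lateral = -nu·epsilon_axial (SI units).
  Case 1: epsilon_lateral = -(0.278 × 0.00161) = -0.0004476
  Case 2: epsilon_lateral = -(0.329 × 0.00154) = -0.0005067
  Case 3: epsilon_lateral = -(0.321 × 0.000976) = -0.0003133
  Case 4: epsilon_lateral = -(0.311 × 0.000818) = -0.0002544
Ordering by |epsilon_lateral|: 0.0005067 (case 2) > 0.0004476 (case 1) > 0.0003133 (case 3) > 0.0002544 (case 4)
Final answer: 2, 1, 3, 4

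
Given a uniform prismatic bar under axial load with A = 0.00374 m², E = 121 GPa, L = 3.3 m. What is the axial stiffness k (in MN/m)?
Model: a uniform prismatic bar under axial load, so k = (A·E) / L.
Convert to SI units:
  E = 121 GPa = 1.21 × 10¹¹ Pa
Substitute:
  k = (0.00374 × (1.21 × 10¹¹)) / 3.3
  k = 1.371 × 10⁸ N/m
Convert: k = 1.371 × 10⁸ N/m = 137.1 MN/m
Final answer: k = 137.1 MN/m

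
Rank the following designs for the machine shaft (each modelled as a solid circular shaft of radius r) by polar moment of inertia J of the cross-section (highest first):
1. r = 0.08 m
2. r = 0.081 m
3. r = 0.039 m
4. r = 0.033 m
Model: a solid circular shaft of radius r, so J = (π·r^4) / 2 (SI units).
  Case 1: J = (π × 0.08^4) / 2 = 6.434 × 10⁻⁵ m⁴
  Case 2: J = (π × 0.081^4) / 2 = 6.762 × 10⁻⁵ m⁴
  Case 3: J = (π × 0.039^4) / 2 = 3.634 × 10⁻⁶ m⁴
  Case 4: J = (π × 0.033^4) / 2 = 1.863 × 10⁻⁶ m⁴
Ordering: 6.762 × 10⁻⁵ m⁴ (case 2) > 6.434 × 10⁻⁵ m⁴ (case 1) > 3.634 × 10⁻⁶ m⁴ (case 3) > 1.863 × 10⁻⁶ m⁴ (case 4)
Final answer: 2, 1, 3, 4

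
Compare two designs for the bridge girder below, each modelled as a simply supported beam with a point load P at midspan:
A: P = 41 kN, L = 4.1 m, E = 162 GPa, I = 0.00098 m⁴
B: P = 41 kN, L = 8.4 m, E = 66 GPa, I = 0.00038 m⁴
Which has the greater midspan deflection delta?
Model: a simply supported beam with a point load P at midspan, so delta = (P·L^3) / (48·E·I) (SI units).
  A: delta = (41000 × 4.1^3) / (48 × (1.62 × 10¹¹) × 0.00098) = 0.0003708 m = 0.3708 mm
  B: delta = (41000 × 8.4^3) / (48 × (6.6 × 10¹⁰) × 0.00038) = 0.02019 m = 20.19 mm
20.19 mm > 0.3708 mm, so B is larger.
Final answer: B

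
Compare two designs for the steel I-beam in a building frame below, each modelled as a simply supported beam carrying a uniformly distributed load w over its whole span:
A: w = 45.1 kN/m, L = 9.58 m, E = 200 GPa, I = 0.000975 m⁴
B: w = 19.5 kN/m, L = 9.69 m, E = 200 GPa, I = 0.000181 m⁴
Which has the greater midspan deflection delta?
Model: a simply supported beam carrying a uniformly distributed load w over its whole span, so delta = (5·w·L^4) / (384·E·I) (SI units).
  A: delta = (5 × 45100 × 9.58^4) / (384 × (2 × 10¹¹) × 0.000975) = 0.02537 m = 25.37 mm
  B: delta = (5 × 19500 × 9.69^4) / (384 × (2 × 10¹¹) × 0.000181) = 0.06184 m = 61.84 mm
61.84 mm > 25.37 mm, so B is larger.
Final answer: B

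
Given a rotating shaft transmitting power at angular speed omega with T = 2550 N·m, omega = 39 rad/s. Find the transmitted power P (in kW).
Model: a rotating shaft transmitting power at angular speed omega, so P = T·omega.
Substitute:
  P = 2550 × 39
  P = 99450 W
Convert: P = 99450 W = 99.45 kW
Final answer: P = 99.45 kW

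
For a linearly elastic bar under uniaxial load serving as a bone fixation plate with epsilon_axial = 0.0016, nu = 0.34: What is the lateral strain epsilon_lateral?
Model: a linearly elastic bar under uniaxial load, so epsilon_lateral = -nu·epsilon_axial.
Substitute:
  epsilon_lateral = -(0.34 × 0.0016)
  epsilon_lateral = -0.000544
Final answer: epsilon_lateral = -0.000544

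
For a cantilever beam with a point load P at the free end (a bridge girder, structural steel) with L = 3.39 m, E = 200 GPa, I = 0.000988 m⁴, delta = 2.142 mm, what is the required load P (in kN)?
Model: a cantilever beam with a point load P at the free end, so delta = (P·L^3) / (3·E·I).
Solve for P: P = (3·delta·E·I) / L^3.
Convert to SI units:
  E = 200 GPa = 2 × 10¹¹ Pa
  delta = 2.142 mm = 0.002142 m
Substitute:
  P = (3 × 0.002142 × (2 × 10¹¹) × 0.000988) / 3.39^3
  P = 32590 N
Convert: P = 32590 N = 32.59 kN
Final answer: P = 32.59 kN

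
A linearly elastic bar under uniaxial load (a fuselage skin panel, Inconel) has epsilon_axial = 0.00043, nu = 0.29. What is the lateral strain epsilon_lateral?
Model: a linearly elastic bar under uniaxial load, so epsilon_lateral = -nu·epsilon_axial.
Substitute:
  epsilon_lateral = -(0.29 × 0.00043)
  epsilon_lateral = -0.0001247
Final answer: epsilon_lateral = -0.0001247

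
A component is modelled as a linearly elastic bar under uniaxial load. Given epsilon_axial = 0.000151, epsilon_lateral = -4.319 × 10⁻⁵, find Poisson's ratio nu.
Model: a linearly elastic bar under uniaxial load, so epsilon_lateral = -nu·epsilon_axial.
Solve for nu: nu = -epsilon_lateral / epsilon_axial.
Substitute:
  nu = -(-4.319 × 10⁻⁵) / 0.000151
  nu = 0.286
Final answer: nu = 0.286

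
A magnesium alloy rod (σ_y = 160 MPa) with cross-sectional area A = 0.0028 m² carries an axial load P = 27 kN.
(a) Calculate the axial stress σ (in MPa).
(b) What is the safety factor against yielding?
(a) Axial stress σ = P/A. Convert P = 27 kN = 27000 N.
  σ = 27000 / 0.0028 = 9.643 × 10⁶ Pa = 9.643 MPa
(b) Safety factor SF = σ_y/σ = 160 / 9.643 = 16.59
Final answer: (a) σ = 9.643 MPa, (b) SF = 16.59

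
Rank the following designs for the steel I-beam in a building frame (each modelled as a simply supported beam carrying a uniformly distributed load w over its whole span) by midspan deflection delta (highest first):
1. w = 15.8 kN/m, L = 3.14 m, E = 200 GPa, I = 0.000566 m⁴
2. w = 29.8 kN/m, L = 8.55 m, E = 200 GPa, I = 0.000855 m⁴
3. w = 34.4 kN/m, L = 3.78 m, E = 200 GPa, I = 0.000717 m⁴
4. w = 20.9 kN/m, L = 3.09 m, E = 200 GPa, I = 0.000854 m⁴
Model: a simply supported beam carrying a uniformly distributed load w over its whole span, so delta = (5·w·L^4) / (384·E·I) (SI units).
  Case 1: delta = (5 × 15800 × 3.14^4) / (384 × (2 × 10¹¹) × 0.000566) = 0.0001767 m = 0.1767 mm
  Case 2: delta = (5 × 29800 × 8.55^4) / (384 × (2 × 10¹¹) × 0.000855) = 0.01213 m = 12.13 mm
  Case 3: delta = (5 × 34400 × 3.78^4) / (384 × (2 × 10¹¹) × 0.000717) = 0.0006377 m = 0.6377 mm
  Case 4: delta = (5 × 20900 × 3.09^4) / (384 × (2 × 10¹¹) × 0.000854) = 0.0001453 m = 0.1453 mm
Ordering: 12.13 mm (case 2) > 0.6377 mm (case 3) > 0.1767 mm (case 1) > 0.1453 mm (case 4)
Final answer: 2, 3, 1, 4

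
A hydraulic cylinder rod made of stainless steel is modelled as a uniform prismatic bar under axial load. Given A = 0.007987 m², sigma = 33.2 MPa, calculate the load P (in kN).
Model: a uniform prismatic bar under axial load, so sigma = P / A.
Solve for P: P = sigma·A.
Convert to SI units:
  sigma = 33.2 MPa = 3.32 × 10⁷ Pa
Substitute:
  P = (3.32 × 10⁷) × 0.007987
  P = 265200 N
Convert: P = 265200 N = 265.2 kN
Final answer: P = 265.2 kN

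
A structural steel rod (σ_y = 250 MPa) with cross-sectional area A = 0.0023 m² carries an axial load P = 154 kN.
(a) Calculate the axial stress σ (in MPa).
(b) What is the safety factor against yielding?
(a) Axial stress σ = P/A. Convert P = 154 kN = 154000 N.
  σ = 154000 / 0.0023 = 6.696 × 10⁷ Pa = 66.96 MPa
(b) Safety factor SF = σ_y/σ = 250 / 66.96 = 3.734
Final answer: (a) σ = 66.96 MPa, (b) SF = 3.734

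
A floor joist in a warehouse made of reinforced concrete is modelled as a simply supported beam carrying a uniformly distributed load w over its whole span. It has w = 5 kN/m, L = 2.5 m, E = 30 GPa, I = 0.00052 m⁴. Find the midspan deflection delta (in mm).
Model: a simply supported beam carrying a uniformly distributed load w over its whole span, so delta = (5·w·L^4) / (384·E·I).
Convert to SI units:
  w = 5 kN/m = 5000 N/m
  E = 30 GPa = 3 × 10¹⁰ Pa
Substitute:
  delta = (5 × 5000 × 2.5^4) / (384 × (3 × 10¹⁰) × 0.00052)
  delta = 0.000163 m
Convert: delta = 0.000163 m = 0.163 mm
Final answer: delta = 0.163 mm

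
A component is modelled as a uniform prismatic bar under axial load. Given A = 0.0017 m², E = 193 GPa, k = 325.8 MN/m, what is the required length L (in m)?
Model: a uniform prismatic bar under axial load, so k = (A·E) / L.
Solve for L: L = (A·E) / k.
Convert to SI units:
  E = 193 GPa = 1.93 × 10¹¹ Pa
  k = 325.8 MN/m = 3.258 × 10⁸ N/m
Substitute:
  L = (0.0017 × (1.93 × 10¹¹)) / (3.258 × 10⁸)
  L = 1.007 m
Final answer: L = 1.007 m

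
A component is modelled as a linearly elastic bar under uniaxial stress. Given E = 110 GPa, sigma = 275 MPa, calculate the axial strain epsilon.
Model: a linearly elastic bar under uniaxial stress, so sigma = E·epsilon.
Solve for epsilon: epsilon = sigma / E.
Convert to SI units:
  E = 110 GPa = 1.1 × 10¹¹ Pa
  sigma = 275 MPa = 2.75 × 10⁸ Pa
Substitute:
  epsilon = (2.75 × 10⁸) / (1.1 × 10¹¹)
  epsilon = 0.0025
Final answer: epsilon = 0.0025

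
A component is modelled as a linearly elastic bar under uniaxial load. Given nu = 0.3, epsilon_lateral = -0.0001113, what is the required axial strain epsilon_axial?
Model: a linearly elastic bar under uniaxial load, so epsilon_lateral = -nu·epsilon_axial.
Solve for epsilon_axial: epsilon_axial = -epsilon_lateral / nu.
Substitute:
  epsilon_axial = -(-0.0001113) / 0.3
  epsilon_axial = 0.000371
Final answer: epsilon_axial = 0.000371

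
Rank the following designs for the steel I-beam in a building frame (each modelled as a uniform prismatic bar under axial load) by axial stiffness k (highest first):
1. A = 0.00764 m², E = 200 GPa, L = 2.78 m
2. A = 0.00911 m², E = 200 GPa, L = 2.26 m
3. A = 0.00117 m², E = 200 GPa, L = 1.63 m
Model: a uniform prismatic bar under axial load, so k = (A·E) / L (SI units).
  Case 1: k = (0.00764 × (2 × 10¹¹)) / 2.78 = 5.496 × 10⁸ N/m = 549.6 MN/m
  Case 2: k = (0.00911 × (2 × 10¹¹)) / 2.26 = 8.062 × 10⁸ N/m = 806.2 MN/m
  Case 3: k = (0.00117 × (2 × 10¹¹)) / 1.63 = 1.436 × 10⁸ N/m = 143.6 MN/m
Ordering: 806.2 MN/m (case 2) > 549.6 MN/m (case 1) > 143.6 MN/m (case 3)
Final answer: 2, 1, 3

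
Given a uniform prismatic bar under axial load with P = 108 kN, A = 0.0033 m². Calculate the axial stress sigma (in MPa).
Model: a uniform prismatic bar under axial load, so sigma = P / A.
Convert to SI units:
  P = 108 kN = 108000 N
Substitute:
  sigma = 108000 / 0.0033
  sigma = 3.273 × 10⁷ Pa
Convert: sigma = 3.273 × 10⁷ Pa = 32.73 MPa
Final answer: sigma = 32.73 MPa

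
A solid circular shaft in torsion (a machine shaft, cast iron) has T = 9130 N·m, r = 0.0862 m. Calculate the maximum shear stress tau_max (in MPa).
Model: a solid circular shaft in torsion, so tau_max = (2·T) / (π·r^3).
Substitute:
  tau_max = (2 × 9130) / (π × 0.0862^3)
  tau_max = 9.075 × 10⁶ Pa
Convert: tau_max = 9.075 × 10⁶ Pa = 9.075 MPa
Final answer: tau_max = 9.075 MPa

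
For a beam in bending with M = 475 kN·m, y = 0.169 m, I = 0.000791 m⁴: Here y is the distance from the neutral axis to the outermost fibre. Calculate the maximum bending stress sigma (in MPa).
Model: a beam in bending, so sigma = (M·y) / I.
Convert to SI units:
  M = 475 kN·m = 475000 N·m
Substitute:
  sigma = (475000 × 0.169) / 0.000791
  sigma = 1.015 × 10⁸ Pa
Convert: sigma = 1.015 × 10⁸ Pa = 101.5 MPa
Final answer: sigma = 101.5 MPa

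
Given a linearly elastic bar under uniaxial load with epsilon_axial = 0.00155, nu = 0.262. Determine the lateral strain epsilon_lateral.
Model: a linearly elastic bar under uniaxial load, so epsilon_lateral = -nu·epsilon_axial.
Substitute:
  epsilon_lateral = -(0.262 × 0.00155)
  epsilon_lateral = -0.0004061
Final answer: epsilon_lateral = -0.0004061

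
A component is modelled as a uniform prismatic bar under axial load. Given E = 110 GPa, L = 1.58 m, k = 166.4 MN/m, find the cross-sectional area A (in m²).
Model: a uniform prismatic bar under axial load, so k = (A·E) / L.
Solve for A: A = (k·L) / E.
Convert to SI units:
  E = 110 GPa = 1.1 × 10¹¹ Pa
  k = 166.4 MN/m = 1.664 × 10⁸ N/m
Substitute:
  A = ((1.664 × 10⁸) × 1.58) / (1.1 × 10¹¹)
  A = 0.00239 m²
Final answer: A = 0.00239 m²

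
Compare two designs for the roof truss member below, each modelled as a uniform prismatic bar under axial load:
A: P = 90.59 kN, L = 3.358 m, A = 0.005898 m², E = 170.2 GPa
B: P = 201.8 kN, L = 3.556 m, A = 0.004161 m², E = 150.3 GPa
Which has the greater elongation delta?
Model: a uniform prismatic bar under axial load, so delta = (P·L) / (A·E) (SI units).
  A: delta = (90590 × 3.358) / (0.005898 × (1.702 × 10¹¹)) = 0.000303 m = 0.303 mm
  B: delta = (201800 × 3.556) / (0.004161 × (1.503 × 10¹¹)) = 0.001147 m = 1.147 mm
1.147 mm > 0.303 mm, so B is larger.
Final answer: B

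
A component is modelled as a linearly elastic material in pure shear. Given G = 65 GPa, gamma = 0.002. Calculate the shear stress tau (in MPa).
Model: a linearly elastic material in pure shear, so tau = G·gamma.
Convert to SI units:
  G = 65 GPa = 6.5 × 10¹⁰ Pa
Substitute:
  tau = (6.5 × 10¹⁰) × 0.002
  tau = 1.3 × 10⁸ Pa
Convert: tau = 1.3 × 10⁸ Pa = 130 MPa
Final answer: tau = 130 MPa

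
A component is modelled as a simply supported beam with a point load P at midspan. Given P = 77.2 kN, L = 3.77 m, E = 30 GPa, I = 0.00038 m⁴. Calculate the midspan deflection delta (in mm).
Model: a simply supported beam with a point load P at midspan, so delta = (P·L^3) / (48·E·I).
Convert to SI units:
  P = 77.2 kN = 77200 N
  E = 30 GPa = 3 × 10¹⁰ Pa
Substitute:
  delta = (77200 × 3.77^3) / (48 × (3 × 10¹⁰) × 0.00038)
  delta = 0.00756 m
Convert: delta = 0.00756 m = 7.56 mm
Final answer: delta = 7.56 mm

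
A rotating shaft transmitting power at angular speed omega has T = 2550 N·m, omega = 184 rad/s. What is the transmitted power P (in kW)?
Model: a rotating shaft transmitting power at angular speed omega, so P = T·omega.
Substitute:
  P = 2550 × 184
  P = 469200 W
Convert: P = 469200 W = 469.2 kW
Final answer: P = 469.2 kW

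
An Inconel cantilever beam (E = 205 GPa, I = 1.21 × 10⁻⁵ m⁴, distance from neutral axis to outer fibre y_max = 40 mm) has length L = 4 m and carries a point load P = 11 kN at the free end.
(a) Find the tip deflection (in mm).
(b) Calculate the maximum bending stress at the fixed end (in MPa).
(a) Tip deflection of a cantilever with an end point load: δ = P·L^3 / (3·E·I). Convert P = 11 kN = 11000 N, E = 205 GPa = 2.05 × 10¹¹ Pa.
  δ = (11000 × 4^3) / (3 × (2.05 × 10¹¹) × (1.21 × 10⁻⁵)) = 0.0946 m = 94.6 mm
(b) Maximum bending moment at the fixed end: M = P·L = 11000 × 4 = 44000 N·m. Convert y_max = 40 mm = 0.04 m.
  σ = M·y_max / I = (44000 × 0.04) / (1.21 × 10⁻⁵) = 1.455 × 10⁸ Pa = 145.5 MPa
Final answer: (a) δ = 94.6 mm, (b) σ = 145.5 MPa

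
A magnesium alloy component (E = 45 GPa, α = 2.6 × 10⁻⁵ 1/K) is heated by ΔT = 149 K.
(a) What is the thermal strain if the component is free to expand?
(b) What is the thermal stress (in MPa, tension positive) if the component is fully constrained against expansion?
(a) Free thermal strain ε_th = α·ΔT = (2.6 × 10⁻⁵) × 149 = 0.003874
(b) Fully constrained, the expansion is suppressed, so σ = -E·α·ΔT. Convert E = 45 GPa = 4.5 × 10¹⁰ Pa.
  σ = -(4.5 × 10¹⁰) × (2.6 × 10⁻⁵) × 149 = -1.743 × 10⁸ Pa = -174.3 MPa (compressive)
Final answer: (a) ε_th = 0.003874, (b) σ = -174.3 MPa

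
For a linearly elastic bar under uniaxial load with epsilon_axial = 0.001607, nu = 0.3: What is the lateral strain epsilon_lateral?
Model: a linearly elastic bar under uniaxial load, so epsilon_lateral = -nu·epsilon_axial.
Substitute:
  epsilon_lateral = -(0.3 × 0.001607)
  epsilon_lateral = -0.0004821
Final answer: epsilon_lateral = -0.0004821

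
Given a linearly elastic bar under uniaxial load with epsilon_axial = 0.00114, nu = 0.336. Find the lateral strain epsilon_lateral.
Model: a linearly elastic bar under uniaxial load, so epsilon_lateral = -nu·epsilon_axial.
Substitute:
  epsilon_lateral = -(0.336 × 0.00114)
  epsilon_lateral = -0.000383
Final answer: epsilon_lateral = -0.000383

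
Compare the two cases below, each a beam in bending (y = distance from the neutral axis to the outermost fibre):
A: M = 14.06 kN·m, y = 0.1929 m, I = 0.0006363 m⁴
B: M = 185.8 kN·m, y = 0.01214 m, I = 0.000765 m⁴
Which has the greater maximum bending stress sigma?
Model: a beam in bending (y = distance from the neutral axis to the outermost fibre), so sigma = (M·y) / I (SI units).
  A: sigma = (14060 × 0.1929) / 0.0006363 = 4.262 × 10⁶ Pa = 4.262 MPa
  B: sigma = (185800 × 0.01214) / 0.000765 = 2.949 × 10⁶ Pa = 2.949 MPa
4.262 MPa > 2.949 MPa, so A is larger.
Final answer: A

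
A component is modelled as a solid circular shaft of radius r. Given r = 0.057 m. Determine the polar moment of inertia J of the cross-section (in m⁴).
Model: a solid circular shaft of radius r, so J = (π·r^4) / 2.
Substitute:
  J = (π × 0.057^4) / 2
  J = 1.658 × 10⁻⁵ m⁴
Final answer: J = 1.658 × 10⁻⁵ m⁴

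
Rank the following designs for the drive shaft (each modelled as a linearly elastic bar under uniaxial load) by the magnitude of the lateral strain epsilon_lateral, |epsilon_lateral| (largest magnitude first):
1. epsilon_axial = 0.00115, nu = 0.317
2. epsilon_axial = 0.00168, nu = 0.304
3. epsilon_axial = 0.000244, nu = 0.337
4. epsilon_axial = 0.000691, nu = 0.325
Model: a linearly elastic bar under uniaxial load, so epsilon_lateral = -nu·epsilon_axial (SI units).
  Case 1: epsilon_lateral = -(0.317 × 0.00115) = -0.0003645
  Case 2: epsilon_lateral = -(0.304 × 0.00168) = -0.0005107
  Case 3: epsilon_lateral = -(0.337 × 0.000244) = -8.223 × 10⁻⁵
  Case 4: epsilon_lateral = -(0.325 × 0.000691) = -0.0002246
Ordering by |epsilon_lateral|: 0.0005107 (case 2) > 0.0003645 (case 1) > 0.0002246 (case 4) > 8.223 × 10⁻⁵ (case 3)
Final answer: 2, 1, 4, 3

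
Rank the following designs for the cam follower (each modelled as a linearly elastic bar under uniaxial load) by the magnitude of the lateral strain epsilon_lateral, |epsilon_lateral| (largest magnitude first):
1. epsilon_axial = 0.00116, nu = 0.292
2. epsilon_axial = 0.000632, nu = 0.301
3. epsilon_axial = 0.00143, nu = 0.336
Model: a linearly elastic bar under uniaxial load, so epsilon_lateral = -nu·epsilon_axial (SI units).
  Case 1: epsilon_lateral = -(0.292 × 0.00116) = -0.0003387
  Case 2: epsilon_lateral = -(0.301 × 0.000632) = -0.0001902
  Case 3: epsilon_lateral = -(0.336 × 0.00143) = -0.0004805
Ordering by |epsilon_lateral|: 0.0004805 (case 3) > 0.0003387 (case 1) > 0.0001902 (case 2)
Final answer: 3, 1, 2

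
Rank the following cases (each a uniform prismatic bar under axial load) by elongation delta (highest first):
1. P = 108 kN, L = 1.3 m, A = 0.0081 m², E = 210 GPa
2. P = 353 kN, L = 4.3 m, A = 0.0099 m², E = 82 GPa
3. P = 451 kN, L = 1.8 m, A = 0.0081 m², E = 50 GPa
Model: a uniform prismatic bar under axial load, so delta = (P·L) / (A·E) (SI units).
  Case 1: delta = (108000 × 1.3) / (0.0081 × (2.1 × 10¹¹)) = 8.254 × 10⁻⁵ m = 0.08254 mm
  Case 2: delta = (353000 × 4.3) / (0.0099 × (8.2 × 10¹⁰)) = 0.00187 m = 1.87 mm
  Case 3: delta = (451000 × 1.8) / (0.0081 × (5 × 10¹⁰)) = 0.002004 m = 2.004 mm
Ordering: 2.004 mm (case 3) > 1.87 mm (case 2) > 0.08254 mm (case 1)
Final answer: 3, 2, 1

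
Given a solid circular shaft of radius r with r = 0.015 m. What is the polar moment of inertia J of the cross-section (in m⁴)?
Model: a solid circular shaft of radius r, so J = (π·r^4) / 2.
Substitute:
  J = (π × 0.015^4) / 2
  J = 7.952 × 10⁻⁸ m⁴
Final answer: J = 7.952 × 10⁻⁸ m⁴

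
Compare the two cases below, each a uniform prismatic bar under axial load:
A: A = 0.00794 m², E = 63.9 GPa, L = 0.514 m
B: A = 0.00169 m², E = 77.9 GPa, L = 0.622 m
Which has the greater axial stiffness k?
Model: a uniform prismatic bar under axial load, so k = (A·E) / L (SI units).
  A: k = (0.00794 × (6.39 × 10¹⁰)) / 0.514 = 9.871 × 10⁸ N/m = 987.1 MN/m
  B: k = (0.00169 × (7.79 × 10¹⁰)) / 0.622 = 2.117 × 10⁸ N/m = 211.7 MN/m
987.1 MN/m > 211.7 MN/m, so A is larger.
Final answer: A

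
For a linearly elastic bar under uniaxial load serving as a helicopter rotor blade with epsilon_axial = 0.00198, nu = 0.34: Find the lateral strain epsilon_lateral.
Model: a linearly elastic bar under uniaxial load, so epsilon_lateral = -nu·epsilon_axial.
Substitute:
  epsilon_lateral = -(0.34 × 0.00198)
  epsilon_lateral = -0.0006732
Final answer: epsilon_lateral = -0.0006732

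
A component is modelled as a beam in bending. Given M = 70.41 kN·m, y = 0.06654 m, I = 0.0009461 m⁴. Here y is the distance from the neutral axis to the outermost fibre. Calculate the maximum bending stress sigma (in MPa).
Model: a beam in bending, so sigma = (M·y) / I.
Convert to SI units:
  M = 70.41 kN·m = 70410 N·m
Substitute:
  sigma = (70410 × 0.06654) / 0.0009461
  sigma = 4.952 × 10⁶ Pa
Convert: sigma = 4.952 × 10⁶ Pa = 4.952 MPa
Final answer: sigma = 4.952 MPa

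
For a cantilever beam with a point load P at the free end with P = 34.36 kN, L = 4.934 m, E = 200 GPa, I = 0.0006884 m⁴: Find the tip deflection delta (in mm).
Model: a cantilever beam with a point load P at the free end, so delta = (P·L^3) / (3·E·I).
Convert to SI units:
  P = 34.36 kN = 34360 N
  E = 200 GPa = 2 × 10¹¹ Pa
Substitute:
  delta = (34360 × 4.934^3) / (3 × (2 × 10¹¹) × 0.0006884)
  delta = 0.009992 m
Convert: delta = 0.009992 m = 9.992 mm
Final answer: delta = 9.992 mm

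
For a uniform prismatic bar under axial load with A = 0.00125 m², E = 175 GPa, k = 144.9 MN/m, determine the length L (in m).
Model: a uniform prismatic bar under axial load, so k = (A·E) / L.
Solve for L: L = (A·E) / k.
Convert to SI units:
  E = 175 GPa = 1.75 × 10¹¹ Pa
  k = 144.9 MN/m = 1.449 × 10⁸ N/m
Substitute:
  L = (0.00125 × (1.75 × 10¹¹)) / (1.449 × 10⁸)
  L = 1.51 m
Final answer: L = 1.51 m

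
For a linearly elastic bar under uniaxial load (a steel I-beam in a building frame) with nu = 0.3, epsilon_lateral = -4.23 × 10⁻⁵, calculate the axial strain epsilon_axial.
Model: a linearly elastic bar under uniaxial load, so epsilon_lateral = -nu·epsilon_axial.
Solve for epsilon_axial: epsilon_axial = -epsilon_lateral / nu.
Substitute:
  epsilon_axial = -(-4.23 × 10⁻⁵) / 0.3
  epsilon_axial = 0.000141
Final answer: epsilon_axial = 0.000141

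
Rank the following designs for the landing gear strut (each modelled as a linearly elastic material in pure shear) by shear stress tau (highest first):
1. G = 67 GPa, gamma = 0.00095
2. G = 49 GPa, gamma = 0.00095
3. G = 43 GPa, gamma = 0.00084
Model: a linearly elastic material in pure shear, so tau = G·gamma (SI units).
  Case 1: tau = (6.7 × 10¹⁰) × 0.00095 = 6.365 × 10⁷ Pa = 63.65 MPa
  Case 2: tau = (4.9 × 10¹⁰) × 0.00095 = 4.655 × 10⁷ Pa = 46.55 MPa
  Case 3: tau = (4.3 × 10¹⁰) × 0.00084 = 3.612 × 10⁷ Pa = 36.12 MPa
Ordering: 63.65 MPa (case 1) > 46.55 MPa (case 2) > 36.12 MPa (case 3)
Final answer: 1, 2, 3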